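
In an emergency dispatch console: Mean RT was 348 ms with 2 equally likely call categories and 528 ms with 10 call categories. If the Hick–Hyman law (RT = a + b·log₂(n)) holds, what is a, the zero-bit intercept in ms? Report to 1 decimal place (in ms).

270.5 ms

b = (RT₂ − RT₁)/(log₂ n₂ − log₂ n₁) = (528 − 348)/(3.3219 − 1) = 77.522 ms/bit.
Intercept: a = 348 − 77.522·log₂(2) = 270.478 ms.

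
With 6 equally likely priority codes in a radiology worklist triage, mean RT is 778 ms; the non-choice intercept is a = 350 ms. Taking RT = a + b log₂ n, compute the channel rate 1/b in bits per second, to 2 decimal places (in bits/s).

6.04 bits/s

Choice component = 778 − 350 = 428 ms over log₂(6) = 2.5850 bits.
b = 428 / 2.5850 = 165.573 ms/bit, so 1/b = 6.040 bits/s.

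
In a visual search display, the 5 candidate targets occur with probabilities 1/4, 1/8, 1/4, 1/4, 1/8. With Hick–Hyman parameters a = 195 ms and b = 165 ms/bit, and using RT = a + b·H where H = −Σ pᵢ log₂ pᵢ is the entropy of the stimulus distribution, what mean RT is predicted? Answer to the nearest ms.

H = −Σ pᵢ log₂ pᵢ = 0.25·2 + 0.125·3 + 0.25·2 + 0.25·2 + 0.125·3 = 2.250 bits.
RT = 195 + 165 × 2.250 = 566.25 ms.

566 ms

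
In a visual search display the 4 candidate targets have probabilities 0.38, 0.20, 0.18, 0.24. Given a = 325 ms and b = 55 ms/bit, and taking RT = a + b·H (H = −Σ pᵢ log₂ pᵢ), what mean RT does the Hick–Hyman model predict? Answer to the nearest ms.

H = 0.38·log₂(1/0.38) + 0.20·log₂(1/0.20) + 0.18·log₂(1/0.18) + 0.24·log₂(1/0.24) = 1.9343 bits.
RT = 325 + 55 × 1.9343 = 431.39 ms.

431 ms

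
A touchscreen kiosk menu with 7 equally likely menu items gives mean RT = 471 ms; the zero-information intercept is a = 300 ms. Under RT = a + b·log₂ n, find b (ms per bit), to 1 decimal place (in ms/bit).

60.9 ms/bit

log₂(7) = 2.8074 bits.
b = (RT − a)/log₂ n = (471 − 300) / 2.8074 = 60.911 ms/bit.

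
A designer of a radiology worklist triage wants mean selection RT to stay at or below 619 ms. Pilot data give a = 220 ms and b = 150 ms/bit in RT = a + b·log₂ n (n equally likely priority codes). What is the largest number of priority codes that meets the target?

Information budget: (619 − 220)/150 = 2.6600 bits, so n ≤ 2^2.6600 = 6.320 → at most 6.

6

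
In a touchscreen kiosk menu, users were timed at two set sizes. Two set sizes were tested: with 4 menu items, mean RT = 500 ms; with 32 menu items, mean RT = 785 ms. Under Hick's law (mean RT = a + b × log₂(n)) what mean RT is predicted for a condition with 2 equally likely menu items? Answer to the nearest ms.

RT is linear in log₂ n, so two points fix the line:
  b = (785 − 500) / (log₂ 32 − log₂ 4) = 285 / (5 − 2) = 95 ms/bit
  a = 500 − 95 × 2 = 310 ms
Then RT(2) = 310 + 95 × log₂ 2 = 310 + 95 × 1 ≈ 405.000 ms.

405 ms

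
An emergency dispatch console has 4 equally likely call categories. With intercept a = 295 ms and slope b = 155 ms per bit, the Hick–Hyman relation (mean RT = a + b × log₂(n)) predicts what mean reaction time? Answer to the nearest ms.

log₂(4) = 2 bits, so RT = 295 + 155 × 2 ≈ 605.000 ms.

605 ms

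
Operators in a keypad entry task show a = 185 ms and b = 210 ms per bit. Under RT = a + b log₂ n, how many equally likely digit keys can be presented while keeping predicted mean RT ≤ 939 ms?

210·log₂ n ≤ 939 − 185 = 754, giving log₂ n ≤ 3.5905 and n ≤ 12.046. The largest whole number is 12.

12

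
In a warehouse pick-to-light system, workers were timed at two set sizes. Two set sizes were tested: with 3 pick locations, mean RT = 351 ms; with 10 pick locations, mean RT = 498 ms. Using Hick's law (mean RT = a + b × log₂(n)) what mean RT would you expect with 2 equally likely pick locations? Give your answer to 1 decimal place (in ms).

301.5 ms

Fit slope and intercept:
  b = (498 − 351) / (log₂ 10 − log₂ 3) = 147 / (3.3219 − 1.5850) = 84.630 ms/bit
  a = 351 − 84.630 × 1.5850 = 216.864 ms
Then RT(2) = 216.864 + 84.630 × log₂ 2 = 216.864 + 84.630 × 1 ≈ 301.494 ms.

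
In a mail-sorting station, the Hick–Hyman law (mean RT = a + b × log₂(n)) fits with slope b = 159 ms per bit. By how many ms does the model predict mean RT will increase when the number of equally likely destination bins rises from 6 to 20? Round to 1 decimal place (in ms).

276.2 ms

Only the slope matters, since a is common to both: ΔRT = b·log₂(n₂/n₁).
log₂(20) − log₂(6) = 4.3219 − 2.5850 = 1.7370.
ΔRT = 159 × 1.7370 = 276.178 ms.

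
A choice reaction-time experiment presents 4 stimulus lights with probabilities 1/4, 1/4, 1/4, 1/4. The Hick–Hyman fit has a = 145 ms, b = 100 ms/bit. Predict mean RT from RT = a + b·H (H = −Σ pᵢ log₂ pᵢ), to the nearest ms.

Each term −pᵢ log₂ pᵢ: 0.25·2 + 0.25·2 + 0.25·2 + 0.25·2; summed, H = 2.000 bits.
Mean RT = a + bH = 145 + 100·2.000 = 345.00 ms.

345 ms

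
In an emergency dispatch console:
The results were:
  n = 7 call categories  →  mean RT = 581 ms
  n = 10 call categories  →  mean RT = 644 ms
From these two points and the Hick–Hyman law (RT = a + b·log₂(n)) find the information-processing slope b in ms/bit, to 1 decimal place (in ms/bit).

Slope: b = (644 − 581) / (log₂ 10 − log₂ 7) = 63/0.5146 = 122.432 ms/bit.

122.4 ms/bit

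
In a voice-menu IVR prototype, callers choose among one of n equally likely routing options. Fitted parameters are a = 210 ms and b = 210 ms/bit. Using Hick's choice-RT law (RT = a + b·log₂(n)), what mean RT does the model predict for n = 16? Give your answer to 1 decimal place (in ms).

log₂(16) = 4 bits, so RT = 210 + 210 × 4 ≈ 1050.000 ms.

1050.0 ms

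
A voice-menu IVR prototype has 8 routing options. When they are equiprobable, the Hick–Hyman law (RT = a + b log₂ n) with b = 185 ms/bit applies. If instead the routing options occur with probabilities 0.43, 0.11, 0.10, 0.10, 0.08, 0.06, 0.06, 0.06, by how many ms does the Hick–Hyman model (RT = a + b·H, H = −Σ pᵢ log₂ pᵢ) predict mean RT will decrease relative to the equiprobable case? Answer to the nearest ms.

81 ms

Equiprobable entropy H₀ = log₂ 8 = 3.0000 bits.
Skewed entropy H = −Σ pᵢ log₂ pᵢ = 2.5603 bits.
ΔRT = b·(H₀ − H) = 185 × 0.4397 = 81.34 ms.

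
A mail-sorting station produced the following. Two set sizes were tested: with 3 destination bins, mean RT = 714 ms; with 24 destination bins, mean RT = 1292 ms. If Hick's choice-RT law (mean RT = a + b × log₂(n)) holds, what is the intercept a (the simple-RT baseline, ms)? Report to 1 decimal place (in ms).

Slope: b = (1292 − 714) / (log₂ 24 − log₂ 3) = 578/3.0000 = 192.667 ms/bit.
Intercept: a = 714 − 192.667·log₂(3) = 408.631 ms.

408.6 ms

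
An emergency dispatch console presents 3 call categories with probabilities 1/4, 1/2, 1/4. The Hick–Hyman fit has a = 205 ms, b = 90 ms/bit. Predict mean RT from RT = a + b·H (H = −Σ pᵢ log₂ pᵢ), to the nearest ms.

340 ms

Each term −pᵢ log₂ pᵢ: 0.25·2 + 0.5·1 + 0.25·2; summed, H = 1.500 bits.
Mean RT = a + bH = 205 + 90·1.500 = 340.00 ms.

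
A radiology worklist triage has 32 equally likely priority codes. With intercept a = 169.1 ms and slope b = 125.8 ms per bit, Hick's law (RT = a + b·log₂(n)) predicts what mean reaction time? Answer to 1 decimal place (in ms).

798.1 ms

log₂(32) = 5 bits, so RT = 169.1 + 125.8 × 5 ≈ 798.100 ms.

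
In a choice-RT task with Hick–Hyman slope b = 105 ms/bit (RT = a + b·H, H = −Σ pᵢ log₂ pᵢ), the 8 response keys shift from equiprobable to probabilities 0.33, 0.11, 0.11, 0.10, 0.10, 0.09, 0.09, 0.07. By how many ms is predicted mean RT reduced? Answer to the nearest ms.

22 ms

Equiprobable entropy H₀ = log₂ 8 = 3.0000 bits.
Skewed entropy H = −Σ pᵢ log₂ pᵢ = 2.7866 bits.
ΔRT = b·(H₀ − H) = 105 × 0.2134 = 22.40 ms.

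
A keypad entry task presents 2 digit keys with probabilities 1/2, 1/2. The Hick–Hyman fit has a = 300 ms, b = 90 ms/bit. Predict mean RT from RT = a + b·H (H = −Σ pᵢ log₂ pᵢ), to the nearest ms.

H = −Σ pᵢ log₂ pᵢ = 0.5·1 + 0.5·1 = 1.000 bits.
RT = 300 + 90 × 1.000 = 390.00 ms.

390 ms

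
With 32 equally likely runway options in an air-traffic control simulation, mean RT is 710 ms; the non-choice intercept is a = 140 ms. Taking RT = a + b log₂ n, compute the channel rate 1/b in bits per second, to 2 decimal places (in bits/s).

8.77 bits/s

Choice component = 710 − 140 = 570 ms over log₂(32) = 5 bits.
b = 570 / 5 = 114.000 ms/bit, so 1/b = 8.772 bits/s.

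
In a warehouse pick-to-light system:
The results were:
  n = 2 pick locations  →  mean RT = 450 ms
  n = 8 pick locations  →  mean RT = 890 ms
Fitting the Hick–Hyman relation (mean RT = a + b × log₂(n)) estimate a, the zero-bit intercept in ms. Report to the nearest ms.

230 ms

b = (RT₂ − RT₁)/(log₂ n₂ − log₂ n₁) = (890 − 450)/(3 − 1) = 220 ms/bit.
a = RT₁ − b·log₂ n₁ = 450 − 220 × 1 = 230.000 ms.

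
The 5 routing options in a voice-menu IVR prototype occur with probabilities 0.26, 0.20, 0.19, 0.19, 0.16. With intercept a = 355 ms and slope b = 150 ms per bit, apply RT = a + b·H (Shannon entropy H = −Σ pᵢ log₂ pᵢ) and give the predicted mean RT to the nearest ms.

700 ms

Entropy contributions −pᵢ log₂ pᵢ: 0.5053, 0.4644, 0.4552, 0.4552, 0.4230; sum H = 2.3031 bits.
RT = a + bH = 355 + 150·2.3031 = 700.47 ms.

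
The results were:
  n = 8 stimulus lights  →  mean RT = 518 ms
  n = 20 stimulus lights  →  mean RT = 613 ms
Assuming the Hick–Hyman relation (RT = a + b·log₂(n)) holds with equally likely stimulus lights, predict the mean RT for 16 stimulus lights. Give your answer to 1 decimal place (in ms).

589.9 ms

With log₂ n on the abscissa the relation is linear; from the two conditions:
  b = (613 − 518) / (log₂ 20 − log₂ 8) = 95 / (4.3219 − 3) = 71.865 ms/bit
  a = 518 − 71.865 × 3 = 302.406 ms
Then RT(16) = 302.406 + 71.865 × log₂ 16 = 302.406 + 71.865 × 4 ≈ 589.865 ms.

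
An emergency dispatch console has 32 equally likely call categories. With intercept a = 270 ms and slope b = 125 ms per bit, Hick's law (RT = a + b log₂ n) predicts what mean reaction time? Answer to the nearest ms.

895 ms

log₂(32) = 5 bits, so RT = 270 + 125 × 5 ≈ 895.000 ms.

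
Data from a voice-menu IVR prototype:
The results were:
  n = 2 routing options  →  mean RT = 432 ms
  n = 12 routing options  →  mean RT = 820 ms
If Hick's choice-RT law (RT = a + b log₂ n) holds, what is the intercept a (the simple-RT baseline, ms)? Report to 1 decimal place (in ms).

281.9 ms

Slope: b = (820 − 432) / (log₂ 12 − log₂ 2) = 388/2.5850 = 150.099 ms/bit.
a = RT₁ − b·log₂ n₁ = 432 − 150.099 × 1 = 281.901 ms.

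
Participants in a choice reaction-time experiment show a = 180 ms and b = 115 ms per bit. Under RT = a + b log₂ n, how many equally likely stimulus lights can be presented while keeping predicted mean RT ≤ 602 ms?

Set 180 + 115·log₂ n ≤ 602 → log₂ n ≤ (602 − 180)/115 = 3.6696.
So n ≤ 2^3.6696 = 12.725; the largest integer n is 12.

12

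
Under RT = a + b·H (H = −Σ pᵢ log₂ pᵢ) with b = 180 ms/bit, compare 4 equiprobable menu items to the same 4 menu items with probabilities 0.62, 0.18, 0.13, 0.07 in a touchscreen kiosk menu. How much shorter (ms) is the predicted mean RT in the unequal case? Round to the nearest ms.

86 ms

The RT saving is b·ΔH. Equiprobable H₀ = log₂(4) = 2.0000 bits; with the given probabilities H = 1.5241 bits.
b·(H₀ − H) = 180 × (2.0000 − 1.5241) = 85.66 ms.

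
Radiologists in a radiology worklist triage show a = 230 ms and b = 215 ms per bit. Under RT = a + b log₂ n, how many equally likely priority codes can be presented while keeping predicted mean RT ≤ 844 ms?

7

215·log₂ n ≤ 844 − 230 = 614, giving log₂ n ≤ 2.8558 and n ≤ 7.239. The largest whole number is 7.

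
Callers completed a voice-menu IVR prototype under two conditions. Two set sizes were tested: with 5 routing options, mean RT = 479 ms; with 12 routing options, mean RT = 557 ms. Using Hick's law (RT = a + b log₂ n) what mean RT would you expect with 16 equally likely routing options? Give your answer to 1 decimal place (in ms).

With log₂ n on the abscissa the relation is linear; from the two conditions:
  b = (557 − 479) / (log₂ 12 − log₂ 5) = 78 / (3.5850 − 2.3219) = 61.756 ms/bit
  a = 479 − 61.756 × 2.3219 = 335.607 ms
Then RT(16) = 335.607 + 61.756 × log₂ 16 = 335.607 + 61.756 × 4 ≈ 582.631 ms.

582.6 ms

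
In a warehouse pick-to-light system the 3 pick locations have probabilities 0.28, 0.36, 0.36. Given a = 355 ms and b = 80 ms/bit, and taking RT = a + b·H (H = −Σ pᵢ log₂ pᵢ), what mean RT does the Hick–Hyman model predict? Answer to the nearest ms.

H = 0.28·log₂(1/0.28) + 0.36·log₂(1/0.36) + 0.36·log₂(1/0.36) = 1.5755 bits.
RT = 355 + 80 × 1.5755 = 481.04 ms.

481 ms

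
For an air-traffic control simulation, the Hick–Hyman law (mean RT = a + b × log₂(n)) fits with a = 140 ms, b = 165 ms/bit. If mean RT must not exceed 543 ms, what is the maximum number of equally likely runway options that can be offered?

Information budget: (543 − 140)/165 = 2.4424 bits, so n ≤ 2^2.4424 = 5.436 → at most 5.

5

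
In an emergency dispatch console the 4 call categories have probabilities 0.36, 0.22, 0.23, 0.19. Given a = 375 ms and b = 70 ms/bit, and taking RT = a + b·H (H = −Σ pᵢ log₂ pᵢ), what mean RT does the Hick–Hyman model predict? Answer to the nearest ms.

Entropy contributions −pᵢ log₂ pᵢ: 0.5306, 0.4806, 0.4877, 0.4552; sum H = 1.9541 bits.
RT = a + bH = 375 + 70·1.9541 = 511.79 ms.

512 ms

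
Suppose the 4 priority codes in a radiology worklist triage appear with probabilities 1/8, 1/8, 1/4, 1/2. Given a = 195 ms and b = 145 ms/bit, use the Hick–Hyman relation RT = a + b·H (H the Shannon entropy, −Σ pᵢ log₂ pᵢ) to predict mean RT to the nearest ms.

Each term −pᵢ log₂ pᵢ: 0.125·3 + 0.125·3 + 0.25·2 + 0.5·1; summed, H = 1.750 bits.
Mean RT = a + bH = 195 + 145·1.750 = 448.75 ms.

449 ms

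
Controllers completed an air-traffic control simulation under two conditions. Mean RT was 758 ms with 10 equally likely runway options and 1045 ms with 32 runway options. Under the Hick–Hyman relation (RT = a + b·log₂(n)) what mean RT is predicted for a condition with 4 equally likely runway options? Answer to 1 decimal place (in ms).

531.9 ms

RT is linear in log₂ n, so two points fix the line:
  b = (1045 − 758) / (log₂ 32 − log₂ 10) = 287 / (5 − 3.3219) = 171.030 ms/bit
  a = 758 − 171.030 × 3.3219 = 189.852 ms
Then RT(4) = 189.852 + 171.030 × log₂ 4 = 189.852 + 171.030 × 2 ≈ 531.911 ms.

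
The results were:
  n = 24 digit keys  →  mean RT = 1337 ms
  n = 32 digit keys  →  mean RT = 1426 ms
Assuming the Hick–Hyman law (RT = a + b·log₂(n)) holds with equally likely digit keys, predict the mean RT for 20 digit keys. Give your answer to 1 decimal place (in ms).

1280.6 ms

With log₂ n on the abscissa the relation is linear; from the two conditions:
  b = (1426 − 1337) / (log₂ 32 − log₂ 24) = 89 / (5 − 4.5850) = 214.438 ms/bit
  a = 1337 − 214.438 × 4.5850 = 353.808 ms
Then RT(20) = 353.808 + 214.438 × log₂ 20 = 353.808 + 214.438 × 4.3219 ≈ 1280.595 ms.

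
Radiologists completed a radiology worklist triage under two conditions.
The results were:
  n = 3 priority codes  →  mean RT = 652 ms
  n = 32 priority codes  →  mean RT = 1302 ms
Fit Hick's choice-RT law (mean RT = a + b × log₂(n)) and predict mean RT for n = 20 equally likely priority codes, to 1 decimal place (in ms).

RT is linear in log₂ n, so two points fix the line:
  b = (1302 − 652) / (log₂ 32 − log₂ 3) = 650 / (5 − 1.5850) = 190.335 ms/bit
  a = 652 − 190.335 × 1.5850 = 350.327 ms
Then RT(20) = 350.327 + 190.335 × log₂ 20 = 350.327 + 190.335 × 4.3219 ≈ 1172.939 ms.

1172.9 ms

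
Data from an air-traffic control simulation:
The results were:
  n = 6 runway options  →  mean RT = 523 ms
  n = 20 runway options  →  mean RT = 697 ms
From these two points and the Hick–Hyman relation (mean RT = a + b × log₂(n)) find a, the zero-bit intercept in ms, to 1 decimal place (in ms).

b = (RT₂ − RT₁)/(log₂ n₂ − log₂ n₁) = (697 − 523)/(4.3219 − 2.5850) = 100.175 ms/bit.
Intercept: a = 523 − 100.175·log₂(6) = 264.052 ms.

264.1 ms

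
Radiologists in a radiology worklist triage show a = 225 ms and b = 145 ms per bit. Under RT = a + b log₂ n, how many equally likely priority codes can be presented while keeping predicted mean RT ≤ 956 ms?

Information budget: (956 − 225)/145 = 5.0414 bits, so n ≤ 2^5.0414 = 32.931 → at most 32.

32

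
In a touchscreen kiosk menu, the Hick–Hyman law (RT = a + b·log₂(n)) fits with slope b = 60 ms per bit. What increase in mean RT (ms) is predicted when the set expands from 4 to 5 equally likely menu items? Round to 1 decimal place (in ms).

19.3 ms

ΔRT = (a + b log₂ n₂) − (a + b log₂ n₁) = b·(log₂ n₂ − log₂ n₁).
log₂(5) − log₂(4) = 2.3219 − 2 = 0.3219.
ΔRT = 60 × 0.3219 = 19.316 ms.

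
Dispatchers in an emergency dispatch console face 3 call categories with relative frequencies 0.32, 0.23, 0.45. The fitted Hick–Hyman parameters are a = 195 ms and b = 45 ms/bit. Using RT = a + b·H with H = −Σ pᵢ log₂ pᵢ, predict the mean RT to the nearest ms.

H = 0.32·log₂(1/0.32) + 0.23·log₂(1/0.23) + 0.45·log₂(1/0.45) = 1.5321 bits.
RT = 195 + 45 × 1.5321 = 263.94 ms.

264 ms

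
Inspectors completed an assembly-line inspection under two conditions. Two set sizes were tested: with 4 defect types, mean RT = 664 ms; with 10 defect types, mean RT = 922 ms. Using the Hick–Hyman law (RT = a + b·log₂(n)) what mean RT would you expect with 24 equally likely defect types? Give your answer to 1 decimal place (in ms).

1168.5 ms

RT is linear in log₂ n, so two points fix the line:
  b = (922 − 664) / (log₂ 10 − log₂ 4) = 258 / (3.3219 − 2) = 195.169 ms/bit
  a = 664 − 195.169 × 2 = 273.661 ms
Then RT(24) = 273.661 + 195.169 × log₂ 24 = 273.661 + 195.169 × 4.5850 ≈ 1168.506 ms.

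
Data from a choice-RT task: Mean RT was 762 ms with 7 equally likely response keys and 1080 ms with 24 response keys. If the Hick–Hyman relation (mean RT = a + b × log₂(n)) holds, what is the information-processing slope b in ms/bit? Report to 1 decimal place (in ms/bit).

The slope on a log₂ axis is (1080 − 762) / (4.5850 − 2.8074) = 178.892 ms/bit.

178.9 ms/bit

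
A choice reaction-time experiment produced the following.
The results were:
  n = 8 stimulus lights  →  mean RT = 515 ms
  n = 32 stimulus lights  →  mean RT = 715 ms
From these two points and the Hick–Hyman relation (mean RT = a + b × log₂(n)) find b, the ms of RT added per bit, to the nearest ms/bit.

The slope on a log₂ axis is (715 − 515) / (5 − 3) = 100 ms/bit.

100 ms/bit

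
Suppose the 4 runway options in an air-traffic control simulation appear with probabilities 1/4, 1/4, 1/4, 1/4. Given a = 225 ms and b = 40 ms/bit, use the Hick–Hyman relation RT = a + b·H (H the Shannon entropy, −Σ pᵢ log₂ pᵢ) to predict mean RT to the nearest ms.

Each term −pᵢ log₂ pᵢ: 0.25·2 + 0.25·2 + 0.25·2 + 0.25·2; summed, H = 2.000 bits.
Mean RT = a + bH = 225 + 40·2.000 = 305.00 ms.

305 ms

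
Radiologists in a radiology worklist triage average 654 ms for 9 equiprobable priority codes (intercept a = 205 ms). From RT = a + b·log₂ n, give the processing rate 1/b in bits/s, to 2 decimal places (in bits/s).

7.06 bits/s

Choice component = 654 − 205 = 449 ms over log₂(9) = 3.1699 bits.
b = 449 / 3.1699 = 141.644 ms/bit, so 1/b = 7.060 bits/s.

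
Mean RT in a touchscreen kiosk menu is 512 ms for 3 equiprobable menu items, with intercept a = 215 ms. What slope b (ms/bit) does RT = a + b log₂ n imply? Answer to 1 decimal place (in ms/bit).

log₂(3) = 1.5850 bits.
b = (RT − a)/log₂ n = (512 − 215) / 1.5850 = 187.386 ms/bit.

187.4 ms/bit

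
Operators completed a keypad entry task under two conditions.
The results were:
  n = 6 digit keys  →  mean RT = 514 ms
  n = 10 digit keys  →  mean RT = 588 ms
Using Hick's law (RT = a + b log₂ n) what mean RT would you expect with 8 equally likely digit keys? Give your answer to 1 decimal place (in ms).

Solve the two-equation system in a and b:
  b = (588 − 514) / (log₂ 10 − log₂ 6) = 74 / (3.3219 − 2.5850) = 100.412 ms/bit
  a = 514 − 100.412 × 2.5850 = 254.439 ms
Then RT(8) = 254.439 + 100.412 × log₂ 8 = 254.439 + 100.412 × 3 ≈ 555.675 ms.

555.7 ms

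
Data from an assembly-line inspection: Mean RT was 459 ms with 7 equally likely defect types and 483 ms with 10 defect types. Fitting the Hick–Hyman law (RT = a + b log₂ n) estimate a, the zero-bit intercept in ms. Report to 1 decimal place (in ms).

328.1 ms

Slope: b = (483 − 459) / (log₂ 10 − log₂ 7) = 24/0.5146 = 46.641 ms/bit.
a = RT₁ − b·log₂ n₁ = 459 − 46.641 × 2.8074 = 328.063 ms.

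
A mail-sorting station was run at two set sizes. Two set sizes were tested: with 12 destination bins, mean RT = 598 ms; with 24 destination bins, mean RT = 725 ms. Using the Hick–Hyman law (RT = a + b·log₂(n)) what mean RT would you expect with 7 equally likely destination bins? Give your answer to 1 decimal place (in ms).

With log₂ n on the abscissa the relation is linear; from the two conditions:
  b = (725 − 598) / (log₂ 24 − log₂ 12) = 127 / (4.5850 − 3.5850) = 127.000 ms/bit
  a = 598 − 127.000 × 3.5850 = 142.710 ms
Then RT(7) = 142.710 + 127.000 × log₂ 7 = 142.710 + 127.000 × 2.8074 ≈ 499.244 ms.

499.2 ms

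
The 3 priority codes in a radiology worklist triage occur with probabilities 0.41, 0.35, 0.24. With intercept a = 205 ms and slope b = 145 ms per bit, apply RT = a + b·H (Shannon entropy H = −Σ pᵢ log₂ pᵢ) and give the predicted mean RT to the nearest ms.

430 ms

H = 0.41·log₂(1/0.41) + 0.35·log₂(1/0.35) + 0.24·log₂(1/0.24) = 1.5516 bits.
RT = 205 + 145 × 1.5516 = 429.98 ms.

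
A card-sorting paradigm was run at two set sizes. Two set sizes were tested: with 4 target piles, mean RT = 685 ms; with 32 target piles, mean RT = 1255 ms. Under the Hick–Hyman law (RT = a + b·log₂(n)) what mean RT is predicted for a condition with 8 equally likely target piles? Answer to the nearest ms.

Solve the two-equation system in a and b:
  b = (1255 − 685) / (log₂ 32 − log₂ 4) = 570 / (5 − 2) = 190 ms/bit
  a = 685 − 190 × 2 = 305 ms
Then RT(8) = 305 + 190 × log₂ 8 = 305 + 190 × 3 ≈ 875.000 ms.

875 ms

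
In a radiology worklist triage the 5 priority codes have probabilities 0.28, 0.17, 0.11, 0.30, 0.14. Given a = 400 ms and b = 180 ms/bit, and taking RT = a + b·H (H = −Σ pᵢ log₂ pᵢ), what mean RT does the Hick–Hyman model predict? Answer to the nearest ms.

H = 0.28·log₂(1/0.28) + 0.17·log₂(1/0.17) + 0.11·log₂(1/0.11) + 0.30·log₂(1/0.30) + 0.14·log₂(1/0.14) = 2.2173 bits.
RT = 400 + 180 × 2.2173 = 799.11 ms.

799 ms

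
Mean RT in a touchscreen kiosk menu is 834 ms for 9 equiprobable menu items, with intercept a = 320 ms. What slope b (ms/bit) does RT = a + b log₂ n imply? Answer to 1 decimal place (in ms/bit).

162.1 ms/bit

9 alternatives carry log₂ 9 = 3.1699 bits; the choice cost is 834 − 320 = 514 ms, so b = 514/3.1699 = 162.149 ms/bit.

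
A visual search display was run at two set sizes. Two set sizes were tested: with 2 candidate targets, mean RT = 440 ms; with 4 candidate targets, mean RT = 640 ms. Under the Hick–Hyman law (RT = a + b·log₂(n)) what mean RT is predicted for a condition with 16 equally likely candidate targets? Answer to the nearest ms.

Solve the two-equation system in a and b:
  b = (640 − 440) / (log₂ 4 − log₂ 2) = 200 / (2 − 1) = 200 ms/bit
  a = 440 − 200 × 1 = 240 ms
Then RT(16) = 240 + 200 × log₂ 16 = 240 + 200 × 4 ≈ 1040.000 ms.

1040 ms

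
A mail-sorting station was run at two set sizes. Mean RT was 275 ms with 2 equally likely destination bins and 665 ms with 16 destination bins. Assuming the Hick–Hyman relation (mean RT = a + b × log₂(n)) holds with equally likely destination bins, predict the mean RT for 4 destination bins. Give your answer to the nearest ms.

With log₂ n on the abscissa the relation is linear; from the two conditions:
  b = (665 − 275) / (log₂ 16 − log₂ 2) = 390 / (4 − 1) = 130 ms/bit
  a = 275 − 130 × 1 = 145 ms
Then RT(4) = 145 + 130 × log₂ 4 = 145 + 130 × 2 ≈ 405.000 ms.

405 ms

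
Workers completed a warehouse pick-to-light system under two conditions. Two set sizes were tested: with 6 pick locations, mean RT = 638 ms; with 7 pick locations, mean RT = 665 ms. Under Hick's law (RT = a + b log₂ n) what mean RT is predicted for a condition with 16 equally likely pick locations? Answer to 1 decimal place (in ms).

RT is linear in log₂ n, so two points fix the line:
  b = (665 − 638) / (log₂ 7 − log₂ 6) = 27 / (2.8074 − 2.5850) = 121.407 ms/bit
  a = 638 − 121.407 × 2.5850 = 324.167 ms
Then RT(16) = 324.167 + 121.407 × log₂ 16 = 324.167 + 121.407 × 4 ≈ 809.795 ms.

809.8 ms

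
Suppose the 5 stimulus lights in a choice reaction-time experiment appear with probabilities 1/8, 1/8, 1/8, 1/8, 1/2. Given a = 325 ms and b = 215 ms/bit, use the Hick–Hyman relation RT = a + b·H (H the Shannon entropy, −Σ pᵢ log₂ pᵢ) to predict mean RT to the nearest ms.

H = −Σ pᵢ log₂ pᵢ = 0.125·3 + 0.125·3 + 0.125·3 + 0.125·3 + 0.5·1 = 2.000 bits.
RT = 325 + 215 × 2.000 = 755.00 ms.

755 ms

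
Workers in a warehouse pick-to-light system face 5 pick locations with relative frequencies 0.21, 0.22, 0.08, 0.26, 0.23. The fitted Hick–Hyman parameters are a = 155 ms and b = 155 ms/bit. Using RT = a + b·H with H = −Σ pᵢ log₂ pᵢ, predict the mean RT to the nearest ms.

H = 0.21·log₂(1/0.21) + 0.22·log₂(1/0.22) + 0.08·log₂(1/0.08) + 0.26·log₂(1/0.26) + 0.23·log₂(1/0.23) = 2.2379 bits.
RT = 155 + 155 × 2.2379 = 501.87 ms.

502 ms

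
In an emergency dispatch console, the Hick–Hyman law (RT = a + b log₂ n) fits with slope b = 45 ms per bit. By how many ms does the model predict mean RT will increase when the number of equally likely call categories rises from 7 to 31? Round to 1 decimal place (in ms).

The intercept a cancels: ΔRT = b·(log₂ n₂ − log₂ n₁) = b·log₂(n₂/n₁).
log₂(31) − log₂(7) = 4.9542 − 2.8074 = 2.1468.
ΔRT = 45 × 2.1468 = 96.608 ms.

96.6 ms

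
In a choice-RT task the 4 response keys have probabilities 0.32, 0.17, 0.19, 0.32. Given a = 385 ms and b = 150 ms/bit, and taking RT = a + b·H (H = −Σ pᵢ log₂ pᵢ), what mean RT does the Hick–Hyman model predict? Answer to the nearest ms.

676 ms

H = 0.32·log₂(1/0.32) + 0.17·log₂(1/0.17) + 0.19·log₂(1/0.19) + 0.32·log₂(1/0.32) = 1.9419 bits.
RT = 385 + 150 × 1.9419 = 676.28 ms.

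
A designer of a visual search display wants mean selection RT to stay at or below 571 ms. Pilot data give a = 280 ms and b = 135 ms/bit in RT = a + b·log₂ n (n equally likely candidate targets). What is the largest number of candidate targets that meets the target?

4

Set 280 + 135·log₂ n ≤ 571 → log₂ n ≤ (571 − 280)/135 = 2.1556.
So n ≤ 2^2.1556 = 4.455; the largest integer n is 4.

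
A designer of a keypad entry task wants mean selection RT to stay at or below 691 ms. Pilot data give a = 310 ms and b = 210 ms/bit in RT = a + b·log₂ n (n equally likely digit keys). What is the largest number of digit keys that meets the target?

210·log₂ n ≤ 691 − 310 = 381, giving log₂ n ≤ 1.8143 and n ≤ 3.517. The largest whole number is 3.

3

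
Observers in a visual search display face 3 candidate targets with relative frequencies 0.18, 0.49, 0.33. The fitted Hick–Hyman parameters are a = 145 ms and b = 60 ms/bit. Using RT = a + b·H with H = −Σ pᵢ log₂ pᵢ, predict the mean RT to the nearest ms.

234 ms

H = 0.18·log₂(1/0.18) + 0.49·log₂(1/0.49) + 0.33·log₂(1/0.33) = 1.4774 bits.
RT = 145 + 60 × 1.4774 = 233.64 ms.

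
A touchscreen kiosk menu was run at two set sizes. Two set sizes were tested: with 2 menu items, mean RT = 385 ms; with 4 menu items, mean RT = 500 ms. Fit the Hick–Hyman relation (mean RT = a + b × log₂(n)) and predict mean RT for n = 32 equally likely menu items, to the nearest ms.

With log₂ n on the abscissa the relation is linear; from the two conditions:
  b = (500 − 385) / (log₂ 4 − log₂ 2) = 115 / (2 − 1) = 115 ms/bit
  a = 385 − 115 × 1 = 270 ms
Then RT(32) = 270 + 115 × log₂ 32 = 270 + 115 × 5 ≈ 845.000 ms.

845 ms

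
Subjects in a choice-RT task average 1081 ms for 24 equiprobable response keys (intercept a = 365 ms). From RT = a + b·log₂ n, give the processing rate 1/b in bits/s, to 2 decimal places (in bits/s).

b = (1081 − 365)/log₂ 24 = 716/4.5850 = 156.163 ms per bit = 0.15616 s/bit; the reciprocal is 6.404 bits/s.

6.40 bits/s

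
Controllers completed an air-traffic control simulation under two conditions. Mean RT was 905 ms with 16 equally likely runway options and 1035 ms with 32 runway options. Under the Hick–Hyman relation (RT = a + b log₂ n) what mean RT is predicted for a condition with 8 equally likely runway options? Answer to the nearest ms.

775 ms

Solve the two-equation system in a and b:
  b = (1035 − 905) / (log₂ 32 − log₂ 16) = 130 / (5 − 4) = 130 ms/bit
  a = 905 − 130 × 4 = 385 ms
Then RT(8) = 385 + 130 × log₂ 8 = 385 + 130 × 3 ≈ 775.000 ms.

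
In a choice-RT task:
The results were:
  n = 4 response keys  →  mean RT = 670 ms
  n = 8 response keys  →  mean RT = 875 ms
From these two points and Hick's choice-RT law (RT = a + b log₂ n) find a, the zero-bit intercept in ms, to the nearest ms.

260 ms

The slope on a log₂ axis is (875 − 670) / (3 − 2) = 205 ms/bit.
a = RT₁ − b·log₂ n₁ = 670 − 205 × 2 = 260.000 ms.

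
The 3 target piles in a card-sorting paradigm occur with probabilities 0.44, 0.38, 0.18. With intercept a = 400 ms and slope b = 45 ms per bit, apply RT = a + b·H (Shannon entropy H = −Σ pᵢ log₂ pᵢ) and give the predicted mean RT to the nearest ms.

H = 0.44·log₂(1/0.44) + 0.38·log₂(1/0.38) + 0.18·log₂(1/0.18) = 1.4969 bits.
RT = 400 + 45 × 1.4969 = 467.36 ms.

467 ms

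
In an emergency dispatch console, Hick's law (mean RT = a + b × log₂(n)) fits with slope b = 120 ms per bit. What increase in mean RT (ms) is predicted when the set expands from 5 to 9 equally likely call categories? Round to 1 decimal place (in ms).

The intercept a cancels: ΔRT = b·(log₂ n₂ − log₂ n₁) = b·log₂(n₂/n₁).
log₂(9) − log₂(5) = 3.1699 − 2.3219 = 0.8480.
ΔRT = 120 × 0.8480 = 101.760 ms.

101.8 ms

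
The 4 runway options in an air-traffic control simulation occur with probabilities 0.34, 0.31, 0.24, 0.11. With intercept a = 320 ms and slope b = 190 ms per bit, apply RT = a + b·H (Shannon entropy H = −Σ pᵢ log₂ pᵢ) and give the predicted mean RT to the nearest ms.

H = 0.34·log₂(1/0.34) + 0.31·log₂(1/0.31) + 0.24·log₂(1/0.24) + 0.11·log₂(1/0.11) = 1.8974 bits.
RT = 320 + 190 × 1.8974 = 680.50 ms.

681 ms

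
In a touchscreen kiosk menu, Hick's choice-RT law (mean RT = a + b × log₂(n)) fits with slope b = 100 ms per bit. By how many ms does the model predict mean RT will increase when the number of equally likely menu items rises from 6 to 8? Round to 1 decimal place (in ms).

ΔRT = (a + b log₂ n₂) − (a + b log₂ n₁) = b·(log₂ n₂ − log₂ n₁).
log₂(8) − log₂(6) = 3 − 2.5850 = 0.4150.
ΔRT = 100 × 0.4150 = 41.504 ms.

41.5 ms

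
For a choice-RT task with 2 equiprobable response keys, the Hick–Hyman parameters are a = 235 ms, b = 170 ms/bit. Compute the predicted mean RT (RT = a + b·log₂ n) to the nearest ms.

log₂(2) = 1 bits, so RT = 235 + 170 × 1 ≈ 405.000 ms.

405 ms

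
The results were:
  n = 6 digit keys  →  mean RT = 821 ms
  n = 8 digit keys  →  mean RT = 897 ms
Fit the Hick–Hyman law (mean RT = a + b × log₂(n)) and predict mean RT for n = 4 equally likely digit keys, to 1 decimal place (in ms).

Fit slope and intercept:
  b = (897 − 821) / (log₂ 8 − log₂ 6) = 76 / (3 − 2.5850) = 183.116 ms/bit
  a = 821 − 183.116 × 2.5850 = 347.652 ms
Then RT(4) = 347.652 + 183.116 × log₂ 4 = 347.652 + 183.116 × 2 ≈ 713.884 ms.

713.9 ms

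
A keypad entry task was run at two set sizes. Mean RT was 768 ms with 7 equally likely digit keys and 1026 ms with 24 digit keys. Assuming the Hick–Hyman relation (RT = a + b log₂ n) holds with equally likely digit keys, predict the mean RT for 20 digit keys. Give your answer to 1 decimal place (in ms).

987.8 ms

Solve the two-equation system in a and b:
  b = (1026 − 768) / (log₂ 24 − log₂ 7) = 258 / (4.5850 − 2.8074) = 145.139 ms/bit
  a = 768 − 145.139 × 2.8074 = 360.544 ms
Then RT(20) = 360.544 + 145.139 × log₂ 20 = 360.544 + 145.139 × 4.3219 ≈ 987.823 ms.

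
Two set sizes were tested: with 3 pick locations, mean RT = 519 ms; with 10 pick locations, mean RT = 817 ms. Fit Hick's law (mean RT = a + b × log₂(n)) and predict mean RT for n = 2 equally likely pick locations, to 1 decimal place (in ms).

418.6 ms

With log₂ n on the abscissa the relation is linear; from the two conditions:
  b = (817 − 519) / (log₂ 10 − log₂ 3) = 298 / (3.3219 − 1.5850) = 171.564 ms/bit
  a = 519 − 171.564 × 1.5850 = 247.078 ms
Then RT(2) = 247.078 + 171.564 × log₂ 2 = 247.078 + 171.564 × 1 ≈ 418.642 ms.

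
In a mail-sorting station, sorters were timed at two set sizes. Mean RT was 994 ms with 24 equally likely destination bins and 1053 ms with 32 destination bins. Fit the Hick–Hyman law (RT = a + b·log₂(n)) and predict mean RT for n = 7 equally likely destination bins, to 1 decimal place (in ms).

741.3 ms

Solve the two-equation system in a and b:
  b = (1053 − 994) / (log₂ 32 − log₂ 24) = 59 / (5 − 4.5850) = 142.156 ms/bit
  a = 994 − 142.156 × 4.5850 = 342.221 ms
Then RT(7) = 342.221 + 142.156 × log₂ 7 = 342.221 + 142.156 × 2.8074 ≈ 741.303 ms.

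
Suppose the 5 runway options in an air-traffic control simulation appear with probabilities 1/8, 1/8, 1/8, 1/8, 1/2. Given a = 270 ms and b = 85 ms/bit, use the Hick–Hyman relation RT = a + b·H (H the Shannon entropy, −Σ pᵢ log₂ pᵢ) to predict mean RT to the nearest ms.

H = −Σ pᵢ log₂ pᵢ = 0.125·3 + 0.125·3 + 0.125·3 + 0.125·3 + 0.5·1 = 2.000 bits.
RT = 270 + 85 × 2.000 = 440.00 ms.

440 ms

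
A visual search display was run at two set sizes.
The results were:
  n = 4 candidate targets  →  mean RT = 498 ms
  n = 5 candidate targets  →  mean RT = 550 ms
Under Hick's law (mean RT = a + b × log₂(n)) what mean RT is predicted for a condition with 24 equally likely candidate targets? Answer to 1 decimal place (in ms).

RT is linear in log₂ n, so two points fix the line:
  b = (550 − 498) / (log₂ 5 − log₂ 4) = 52 / (2.3219 − 2) = 161.527 ms/bit
  a = 498 − 161.527 × 2 = 174.946 ms
Then RT(24) = 174.946 + 161.527 × log₂ 24 = 174.946 + 161.527 × 4.5850 ≈ 915.541 ms.

915.5 ms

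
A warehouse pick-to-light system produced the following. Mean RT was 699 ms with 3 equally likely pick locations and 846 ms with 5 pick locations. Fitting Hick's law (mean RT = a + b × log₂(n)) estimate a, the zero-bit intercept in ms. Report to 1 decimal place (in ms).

b = (RT₂ − RT₁)/(log₂ n₂ − log₂ n₁) = (846 − 699)/(2.3219 − 1.5850) = 199.467 ms/bit.
a = RT₁ − b·log₂ n₁ = 699 − 199.467 × 1.5850 = 382.853 ms.

382.9 ms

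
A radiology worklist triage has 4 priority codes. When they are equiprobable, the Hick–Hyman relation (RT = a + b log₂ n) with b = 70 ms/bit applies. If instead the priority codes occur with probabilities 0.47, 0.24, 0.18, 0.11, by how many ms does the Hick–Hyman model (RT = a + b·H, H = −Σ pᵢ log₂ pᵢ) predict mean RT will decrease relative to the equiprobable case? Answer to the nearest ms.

14 ms

Equiprobable entropy H₀ = log₂ 4 = 2.0000 bits.
Skewed entropy H = −Σ pᵢ log₂ pᵢ = 1.8017 bits.
ΔRT = b·(H₀ − H) = 70 × 0.1983 = 13.88 ms.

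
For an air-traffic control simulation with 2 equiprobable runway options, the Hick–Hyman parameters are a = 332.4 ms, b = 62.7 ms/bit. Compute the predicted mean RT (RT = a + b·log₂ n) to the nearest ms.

395 ms

log₂(2) = 1 bits, so RT = 332.4 + 62.7 × 1 ≈ 395.100 ms.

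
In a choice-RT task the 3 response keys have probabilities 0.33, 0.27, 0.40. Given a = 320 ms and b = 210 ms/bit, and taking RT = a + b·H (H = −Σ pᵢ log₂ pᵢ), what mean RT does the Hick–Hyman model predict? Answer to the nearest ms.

H = 0.33·log₂(1/0.33) + 0.27·log₂(1/0.27) + 0.40·log₂(1/0.40) = 1.5666 bits.
RT = 320 + 210 × 1.5666 = 648.99 ms.

649 ms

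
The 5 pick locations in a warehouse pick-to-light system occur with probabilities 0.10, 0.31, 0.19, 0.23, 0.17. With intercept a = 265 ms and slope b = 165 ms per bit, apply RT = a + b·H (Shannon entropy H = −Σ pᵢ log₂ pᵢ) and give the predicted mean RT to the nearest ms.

634 ms

H = 0.10·log₂(1/0.10) + 0.31·log₂(1/0.31) + 0.19·log₂(1/0.19) + 0.23·log₂(1/0.23) + 0.17·log₂(1/0.17) = 2.2335 bits.
RT = 265 + 165 × 2.2335 = 633.52 ms.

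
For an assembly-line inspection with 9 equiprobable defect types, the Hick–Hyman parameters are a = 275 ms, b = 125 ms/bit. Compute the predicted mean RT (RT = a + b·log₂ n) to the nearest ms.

log₂(9) = 3.1699 bits, so RT = 275 + 125 × 3.1699 ≈ 671.241 ms.

671 ms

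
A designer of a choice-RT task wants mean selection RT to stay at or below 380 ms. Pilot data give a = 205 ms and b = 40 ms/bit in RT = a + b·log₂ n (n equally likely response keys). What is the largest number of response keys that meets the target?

40·log₂ n ≤ 380 − 205 = 175, giving log₂ n ≤ 4.3750 and n ≤ 20.749. The largest whole number is 20.

20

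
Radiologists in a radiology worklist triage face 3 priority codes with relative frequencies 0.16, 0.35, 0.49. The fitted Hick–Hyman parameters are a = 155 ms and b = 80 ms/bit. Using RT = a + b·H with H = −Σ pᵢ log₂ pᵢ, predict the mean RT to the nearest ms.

H = 0.16·log₂(1/0.16) + 0.35·log₂(1/0.35) + 0.49·log₂(1/0.49) = 1.4574 bits.
RT = 155 + 80 × 1.4574 = 271.59 ms.

272 ms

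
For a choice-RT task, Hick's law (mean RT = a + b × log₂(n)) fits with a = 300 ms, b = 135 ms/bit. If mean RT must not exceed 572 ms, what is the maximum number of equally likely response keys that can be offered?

Set 300 + 135·log₂ n ≤ 572 → log₂ n ≤ (572 − 300)/135 = 2.0148.
So n ≤ 2^2.0148 = 4.041; the largest integer n is 4.

4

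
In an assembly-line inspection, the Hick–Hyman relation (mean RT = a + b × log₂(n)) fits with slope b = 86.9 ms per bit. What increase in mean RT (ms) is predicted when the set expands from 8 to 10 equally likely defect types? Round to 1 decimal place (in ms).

28.0 ms

The intercept a cancels: ΔRT = b·(log₂ n₂ − log₂ n₁) = b·log₂(n₂/n₁).
log₂(10) − log₂(8) = 3.3219 − 3 = 0.3219.
ΔRT = 86.9 × 0.3219 = 27.976 ms.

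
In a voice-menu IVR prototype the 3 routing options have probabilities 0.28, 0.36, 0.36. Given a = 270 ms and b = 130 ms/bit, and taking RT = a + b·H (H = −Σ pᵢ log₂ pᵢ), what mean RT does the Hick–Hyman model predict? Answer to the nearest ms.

475 ms

Entropy contributions −pᵢ log₂ pᵢ: 0.5142, 0.5306, 0.5306; sum H = 1.5755 bits.
RT = a + bH = 270 + 130·1.5755 = 474.81 ms.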